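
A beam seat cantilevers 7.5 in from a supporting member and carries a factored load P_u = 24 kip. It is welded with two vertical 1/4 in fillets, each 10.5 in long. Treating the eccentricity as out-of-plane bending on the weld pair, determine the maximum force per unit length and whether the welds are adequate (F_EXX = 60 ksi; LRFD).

f_max ≈ 5.03 kip/in; NOT adequate

L_w = 2 × 10.5 = 21 in; section modulus (unit throat) S = 2 × L²/6 = 36.75 in².
Direct shear f_v = P/L_w = 24/21 = 1.143 kip/in.
Moment M = P × e = 24 × 7.5 = 180 kip·in; bending f_b = M/S = 4.898 kip/in.
f_max = √(f_v² + f_b²) = √(1.143² + 4.898²) = 5.03 kip/in.
φr_n = 0.75 × 0.6 × 60 × (0.707 × 0.25) = 4.772 kip/in → NOT adequate.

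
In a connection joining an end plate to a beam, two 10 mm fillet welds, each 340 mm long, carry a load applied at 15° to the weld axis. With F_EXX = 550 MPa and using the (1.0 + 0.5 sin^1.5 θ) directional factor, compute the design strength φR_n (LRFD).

φR_n ≈ 1270 kN

t_e = 0.707 × 10 = 7.07 mm; A_we = 7.07 × 680 = 4808 mm².
Directional factor: 1.0 + 0.5 sin^1.5(15°) = 1.066.
F_nw = 0.6 × 550 × 1.066 = 351.7 MPa.
φR_n = 0.75 × 351.7 × 4808 × 10⁻³ = 1268 kN.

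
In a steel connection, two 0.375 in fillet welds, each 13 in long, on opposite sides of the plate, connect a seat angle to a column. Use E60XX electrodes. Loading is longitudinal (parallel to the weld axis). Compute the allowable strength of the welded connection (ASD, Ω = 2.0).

E60XX → F_EXX = 60 ksi.
Effective throat t_e = 0.707 × 0.375 = 0.2651 in.
Total length L = 26 in; A_we = 0.2651 × 26 = 6.893 in².
F_nw = 0.6 F_EXX = 0.6 × 60 = 36 ksi.
R_n = 36 × 6.893 = 248.2 kip; R_n/Ω = 248.2/2.0 = 124.1 kip.

R_n/Ω ≈ 124 kip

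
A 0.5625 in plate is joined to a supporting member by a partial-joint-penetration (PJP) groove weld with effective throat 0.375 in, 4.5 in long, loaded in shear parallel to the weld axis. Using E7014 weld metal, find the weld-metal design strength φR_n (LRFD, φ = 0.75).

E70XX → F_EXX = 70 ksi.
Effective throat (given) t_e = 0.375 in.
A_we = 0.375 × 4.5 = 1.688 in².
F_nw = 0.6 F_EXX = 42 ksi.
φR_n = 0.75 × 42 × 1.688 = 53.16 kip.

φR_n ≈ 53.2 kip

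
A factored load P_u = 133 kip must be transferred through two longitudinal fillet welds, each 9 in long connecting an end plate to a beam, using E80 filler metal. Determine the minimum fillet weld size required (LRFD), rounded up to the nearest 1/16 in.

E80XX → F_EXX = 80 ksi.
Total weld length L = 18 in.
Required throat t_e = P_u / (φ × 0.6 F_EXX × L) = 133 / (0.75 × 0.6 × 80 × 18) = 0.2052 in.
Required leg w = t_e / 0.707 = 0.2903 in → use 5/16 in.

w = 5/16 in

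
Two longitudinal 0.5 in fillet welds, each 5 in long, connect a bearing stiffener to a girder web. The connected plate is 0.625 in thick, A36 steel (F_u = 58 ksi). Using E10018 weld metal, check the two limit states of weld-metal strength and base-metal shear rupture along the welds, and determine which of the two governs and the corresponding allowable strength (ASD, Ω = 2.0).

R_n/Ω ≈ 106 kips (weld metal governs)

E100XX → F_EXX = 100 ksi.
t_e = 0.707 × 0.5 = 0.3535 in; L = 10 in.
Weld metal: R_n/Ω = (1/2.0) × 0.6 × 100 × 0.3535 × 10 = 106 kips.
Base metal (shear rupture): R_n/Ω = (1/2.0) × 0.6 × 58 × 0.625 × 10 = 108.8 kips.
Governing: weld metal.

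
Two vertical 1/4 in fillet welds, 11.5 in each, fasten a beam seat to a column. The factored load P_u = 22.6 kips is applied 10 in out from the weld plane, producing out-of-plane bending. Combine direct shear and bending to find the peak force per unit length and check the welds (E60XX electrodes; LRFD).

f_max ≈ 5.22 kip/in; NOT adequate

E60XX → F_EXX = 60 ksi.
L_w = 2 × 11.5 = 23 in; section modulus (unit throat) S = 2 × L²/6 = 44.08 in².
Direct shear f_v = P/L_w = 22.6/23 = 0.9826 kip/in.
Moment M = P × e = 22.6 × 10 = 226 kip·in; bending f_b = M/S = 5.127 kip/in.
f_max = √(f_v² + f_b²) = √(0.9826² + 5.127²) = 5.22 kip/in.
φr_n = 0.75 × 0.6 × 60 × (0.707 × 0.25) = 4.772 kip/in → NOT adequate.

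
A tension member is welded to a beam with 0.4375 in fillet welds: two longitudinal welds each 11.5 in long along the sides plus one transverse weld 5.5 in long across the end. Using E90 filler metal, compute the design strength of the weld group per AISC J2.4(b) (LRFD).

φR_n ≈ 357 kips

E90XX → F_EXX = 90 ksi.
t_e = 0.707 × 0.4375 = 0.3093 in.
R_nwl = 0.6 × 90 × 0.3093 × 23 = 384.2 kips (longitudinal, 2 welds).
R_nwt = 0.6 × 90 × 0.3093 × 5.5 = 91.87 kips (transverse, base value).
(i) R_nwl + R_nwt = 476 kips; (ii) 0.85 R_nwl + 1.5 R_nwt = 464.3 kips.
R_n = max = 476 kips [governs: (i)]; φR_n = 357 kips.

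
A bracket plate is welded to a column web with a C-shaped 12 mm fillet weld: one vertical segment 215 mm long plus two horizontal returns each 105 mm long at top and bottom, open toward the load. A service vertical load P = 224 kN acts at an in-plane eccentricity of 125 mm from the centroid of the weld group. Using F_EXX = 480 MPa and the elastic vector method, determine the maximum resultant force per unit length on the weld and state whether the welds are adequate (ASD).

Total weld length L_w = 425 mm. Treat welds as unit-width lines.
Centroid: x̄ = 2×105×52.5 / 425 = 25.94 mm from the vertical weld.
Polar moment about centroid: J = I_x + I_y = [215³/12 + 2×105×107.5²] + [215×25.94² + 2(105³/12 + 105×26.56²)] = 3741000 mm³.
Direct shear f_v = P/L_w = 224×10³ / 425 = 527.1 N/mm (vertical).
Torsion M = P·e = 224×10³ × 125 = 28000000 N·mm.
Critical point at (x, y) = (79.06, 107.5) from centroid. f_tx = M·y/J = 804.6 N/mm; f_ty = M·x/J = 591.8 N/mm.
Resultant f_max = √[f_tx² + (f_v + f_ty)²] = √[804.6² + (527.1 + 591.8)²] = 1378 N/mm.
Capacity per unit length: r_n/Ω = (1/2.0) × 0.6 × 480 × (0.707 × 12) = 1222 N/mm.
1378 > 1222 → NOT adequate.

f_max ≈ 1380 N/mm; NOT adequate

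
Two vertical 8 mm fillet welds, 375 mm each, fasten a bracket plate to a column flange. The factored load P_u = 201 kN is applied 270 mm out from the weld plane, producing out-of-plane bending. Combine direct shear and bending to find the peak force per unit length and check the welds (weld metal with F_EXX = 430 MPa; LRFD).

L_w = 2 × 375 = 750 mm; section modulus (unit throat) S = 2 × L²/6 = 46880 mm².
Direct shear f_v = P/L_w = 201×10³/750 = 268 N/mm.
Moment M = P × e = 201×10³ × 270 = 54270000 N·mm; bending f_b = M/S = 1158 N/mm.
f_max = √(f_v² + f_b²) = √(268² + 1158²) = 1188 N/mm.
φr_n = 0.75 × 0.6 × 430 × (0.707 × 8) = 1094 N/mm → NOT adequate.

f_max ≈ 1190 N/mm; NOT adequate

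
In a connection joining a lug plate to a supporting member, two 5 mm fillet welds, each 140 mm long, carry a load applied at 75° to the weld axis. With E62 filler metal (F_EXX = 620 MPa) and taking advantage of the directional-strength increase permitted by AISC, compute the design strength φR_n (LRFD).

t_e = 0.707 × 5 = 3.535 mm; A_we = 3.535 × 280 = 989.8 mm².
Directional factor: 1.0 + 0.5 sin^1.5(75°) = 1.475.
F_nw = 0.6 × 620 × 1.475 = 548.6 MPa.
φR_n = 0.75 × 548.6 × 989.8 × 10⁻³ = 407.2 kN.

φR_n ≈ 407 kN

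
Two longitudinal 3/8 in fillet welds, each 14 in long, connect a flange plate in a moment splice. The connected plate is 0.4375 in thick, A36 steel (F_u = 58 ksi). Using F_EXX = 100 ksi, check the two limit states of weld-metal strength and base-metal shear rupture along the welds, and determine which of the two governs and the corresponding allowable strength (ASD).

R_n/Ω ≈ 213 kip (base-metal shear rupture governs)

t_e = 0.707 × 0.375 = 0.2651 in; L = 28 in.
Weld metal: R_n/Ω = (1/2.0) × 0.6 × 100 × 0.2651 × 28 = 222.7 kip.
Base metal (shear rupture): R_n/Ω = (1/2.0) × 0.6 × 58 × 0.4375 × 28 = 213.1 kip.
Governing: base-metal shear rupture.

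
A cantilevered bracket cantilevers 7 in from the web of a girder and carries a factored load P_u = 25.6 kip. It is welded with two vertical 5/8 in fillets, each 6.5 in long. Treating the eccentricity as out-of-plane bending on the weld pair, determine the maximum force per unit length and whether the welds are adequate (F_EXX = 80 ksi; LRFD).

L_w = 2 × 6.5 = 13 in; section modulus (unit throat) S = 2 × L²/6 = 14.08 in².
Direct shear f_v = P/L_w = 25.6/13 = 1.969 kip/in.
Moment M = P × e = 25.6 × 7 = 179.2 kip·in; bending f_b = M/S = 12.72 kip/in.
f_max = √(f_v² + f_b²) = √(1.969² + 12.72²) = 12.88 kip/in.
φr_n = 0.75 × 0.6 × 80 × (0.707 × 0.625) = 15.91 kip/in → adequate.

f_max ≈ 12.9 kip/in; adequate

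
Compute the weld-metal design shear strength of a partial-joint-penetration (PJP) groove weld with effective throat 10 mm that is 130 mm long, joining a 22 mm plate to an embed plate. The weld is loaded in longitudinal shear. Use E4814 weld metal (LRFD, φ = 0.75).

φR_n ≈ 281 kN

E48XX → F_EXX = 480 MPa.
Effective throat (given) t_e = 10 mm.
A_we = 10 × 130 = 1300 mm².
F_nw = 0.6 F_EXX = 288 MPa.
φR_n = 0.75 × 288 × 1300 × 10⁻³ = 280.8 kN.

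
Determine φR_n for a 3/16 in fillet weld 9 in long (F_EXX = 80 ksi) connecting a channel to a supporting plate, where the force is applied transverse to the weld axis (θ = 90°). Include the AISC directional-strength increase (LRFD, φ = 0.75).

t_e = 0.707 × 0.1875 = 0.1326 in; A_we = 0.1326 × 9 = 1.193 in².
Directional factor: 1.0 + 0.5 sin^1.5(90°) = 1.5.
F_nw = 0.6 × 80 × 1.5 = 72 ksi.
φR_n = 0.75 × 72 × 1.193 = 64.43 kip.

φR_n ≈ 64.4 kip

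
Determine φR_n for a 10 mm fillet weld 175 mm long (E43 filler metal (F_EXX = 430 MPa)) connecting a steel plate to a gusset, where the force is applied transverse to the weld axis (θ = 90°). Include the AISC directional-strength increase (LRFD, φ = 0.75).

φR_n ≈ 359 kN

t_e = 0.707 × 10 = 7.07 mm; A_we = 7.07 × 175 = 1237 mm².
Directional factor: 1.0 + 0.5 sin^1.5(90°) = 1.5.
F_nw = 0.6 × 430 × 1.5 = 387 MPa.
φR_n = 0.75 × 387 × 1237 × 10⁻³ = 359.1 kN.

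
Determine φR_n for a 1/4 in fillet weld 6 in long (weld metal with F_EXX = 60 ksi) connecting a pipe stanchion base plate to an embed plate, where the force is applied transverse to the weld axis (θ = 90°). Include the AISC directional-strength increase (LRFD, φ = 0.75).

t_e = 0.707 × 0.25 = 0.1767 in; A_we = 0.1767 × 6 = 1.06 in².
Directional factor: 1.0 + 0.5 sin^1.5(90°) = 1.5.
F_nw = 0.6 × 60 × 1.5 = 54 ksi.
φR_n = 0.75 × 54 × 1.06 = 42.95 kip.

φR_n ≈ 43 kip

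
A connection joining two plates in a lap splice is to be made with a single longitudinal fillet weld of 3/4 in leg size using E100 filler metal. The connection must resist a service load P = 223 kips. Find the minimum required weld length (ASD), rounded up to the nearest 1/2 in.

E100XX → F_EXX = 100 ksi.
Throat t_e = 0.707 × 0.75 = 0.5302 in.
r_n/Ω = (0.6 × 100 × 0.5302) / 2.0 = 15.91 kip/in.
L_req = P / (r_n/Ω) = 223 / 15.91 = 14.02 in total.
Round up → use L = 14.5 in.

L = 14.5 in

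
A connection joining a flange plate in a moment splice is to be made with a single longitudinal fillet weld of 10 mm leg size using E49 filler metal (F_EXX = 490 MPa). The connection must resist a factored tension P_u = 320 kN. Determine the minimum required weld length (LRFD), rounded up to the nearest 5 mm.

L = 210 mm

Throat t_e = 0.707 × 10 = 7.07 mm.
φr_n = 0.75 × 0.6 × 490 × 7.07 × 10⁻³ = 1.559 kN/mm.
L_req = P_u / φr_n = 320 / 1.559 = 205.3 mm total.
Round up → use L = 210 mm.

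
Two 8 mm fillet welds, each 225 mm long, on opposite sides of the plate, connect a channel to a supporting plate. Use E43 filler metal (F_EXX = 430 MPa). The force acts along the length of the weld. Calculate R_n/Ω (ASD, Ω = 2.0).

R_n/Ω ≈ 328 kN

Effective throat t_e = 0.707 × 8 = 5.656 mm.
Total length L = 450 mm; A_we = 5.656 × 450 = 2545 mm².
F_nw = 0.6 F_EXX = 0.6 × 430 = 258 MPa.
R_n = 258 × 2545 × 10⁻³ = 656.7 kN; R_n/Ω = 656.7/2.0 = 328.3 kN.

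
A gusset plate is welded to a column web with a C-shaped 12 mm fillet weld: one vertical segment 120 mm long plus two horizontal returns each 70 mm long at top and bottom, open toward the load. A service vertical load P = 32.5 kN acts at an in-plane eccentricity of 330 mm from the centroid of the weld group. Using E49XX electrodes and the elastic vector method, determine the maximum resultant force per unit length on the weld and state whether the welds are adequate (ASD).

f_max ≈ 1160 N/mm; adequate

E49XX → F_EXX = 490 MPa.
Total weld length L_w = 260 mm. Treat welds as unit-width lines.
Centroid: x̄ = 2×70×35 / 260 = 18.85 mm from the vertical weld.
Polar moment about centroid: J = I_x + I_y = [120³/12 + 2×70×60²] + [120×18.85² + 2(70³/12 + 70×16.15²)] = 784300 mm³.
Direct shear f_v = P/L_w = 32.5×10³ / 260 = 125 N/mm (vertical).
Torsion M = P·e = 32.5×10³ × 330 = 10725000 N·mm.
Critical point at (x, y) = (51.15, 60) from centroid. f_tx = M·y/J = 820.5 N/mm; f_ty = M·x/J = 699.5 N/mm.
Resultant f_max = √[f_tx² + (f_v + f_ty)²] = √[820.5² + (125 + 699.5)²] = 1163 N/mm.
Capacity per unit length: r_n/Ω = (1/2.0) × 0.6 × 490 × (0.707 × 12) = 1247 N/mm.
1163 ≤ 1247 → adequate.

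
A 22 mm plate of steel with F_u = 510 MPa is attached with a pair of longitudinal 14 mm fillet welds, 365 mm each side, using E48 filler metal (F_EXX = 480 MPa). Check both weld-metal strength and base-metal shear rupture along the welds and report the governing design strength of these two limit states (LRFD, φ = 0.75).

φR_n ≈ 1560 kN (weld metal governs)

t_e = 0.707 × 14 = 9.898 mm; L = 730 mm.
Weld metal: φR_n = 0.75 × 0.6 × 480 × 9.898 × 730 × 10⁻³ = 1561 kN.
Base metal (shear rupture): φR_n = 0.75 × 0.6 × 510 × 22 × 730 × 10⁻³ = 3686 kN.
Governing: weld metal.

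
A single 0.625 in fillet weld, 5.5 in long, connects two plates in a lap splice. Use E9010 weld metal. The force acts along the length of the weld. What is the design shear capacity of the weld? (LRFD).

φR_n ≈ 98.4 kip

E90XX → F_EXX = 90 ksi.
Effective throat t_e = 0.707 × 0.625 = 0.4419 in.
Total length L = 5.5 in; A_we = 0.4419 × 5.5 = 2.43 in².
F_nw = 0.6 F_EXX = 0.6 × 90 = 54 ksi.
φR_n = 0.75 × 54 × 2.43 = 98.43 kip.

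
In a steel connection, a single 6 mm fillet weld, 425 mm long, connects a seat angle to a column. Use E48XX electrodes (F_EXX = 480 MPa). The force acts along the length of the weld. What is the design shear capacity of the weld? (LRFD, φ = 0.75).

Effective throat t_e = 0.707 × 6 = 4.242 mm.
Total length L = 425 mm; A_we = 4.242 × 425 = 1803 mm².
F_nw = 0.6 F_EXX = 0.6 × 480 = 288 MPa.
φR_n = 0.75 × 288 × 1803 × 10⁻³ = 389.4 kN.

φR_n ≈ 389 kN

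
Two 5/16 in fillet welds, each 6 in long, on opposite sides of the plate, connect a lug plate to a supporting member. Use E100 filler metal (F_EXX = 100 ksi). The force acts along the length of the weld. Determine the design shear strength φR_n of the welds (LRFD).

Effective throat t_e = 0.707 × 0.3125 = 0.2209 in.
Total length L = 12 in; A_we = 0.2209 × 12 = 2.651 in².
F_nw = 0.6 F_EXX = 0.6 × 100 = 60 ksi.
φR_n = 0.75 × 60 × 2.651 = 119.3 kips.

φR_n ≈ 119 kips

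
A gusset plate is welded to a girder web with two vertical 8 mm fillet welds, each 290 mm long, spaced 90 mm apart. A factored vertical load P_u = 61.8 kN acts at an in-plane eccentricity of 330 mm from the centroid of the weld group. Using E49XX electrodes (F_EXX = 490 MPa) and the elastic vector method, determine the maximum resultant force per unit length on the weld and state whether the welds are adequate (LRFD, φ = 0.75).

Total weld length L_w = 580 mm. Treat welds as unit-width lines.
Polar moment about centroid: J = 2[d³/12 + d(b/2)²] = 2[290³/12 + 290×45²] = 5239000 mm³.
Direct shear f_v = P/L_w = 61.8×10³ / 580 = 106.6 N/mm (vertical).
Torsion M = P·e = 61.8×10³ × 330 = 20394000 N·mm.
Critical point at (x, y) = (45, 145) from centroid. f_tx = M·y/J = 564.4 N/mm; f_ty = M·x/J = 175.2 N/mm.
Resultant f_max = √[f_tx² + (f_v + f_ty)²] = √[564.4² + (106.6 + 175.2)²] = 630.8 N/mm.
Capacity per unit length: φr_n = 0.75 × 0.6 × 490 × (0.707 × 8) = 1247 N/mm.
630.8 ≤ 1247 → adequate.

f_max ≈ 631 N/mm; adequate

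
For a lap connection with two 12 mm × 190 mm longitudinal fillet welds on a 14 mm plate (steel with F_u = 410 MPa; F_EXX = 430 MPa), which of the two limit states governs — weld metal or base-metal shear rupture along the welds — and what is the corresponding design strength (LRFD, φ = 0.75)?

φR_n ≈ 624 kN (weld metal governs)

t_e = 0.707 × 12 = 8.484 mm; L = 380 mm.
Weld metal: φR_n = 0.75 × 0.6 × 430 × 8.484 × 380 × 10⁻³ = 623.8 kN.
Base metal (shear rupture): φR_n = 0.75 × 0.6 × 410 × 14 × 380 × 10⁻³ = 981.5 kN.
Governing: weld metal.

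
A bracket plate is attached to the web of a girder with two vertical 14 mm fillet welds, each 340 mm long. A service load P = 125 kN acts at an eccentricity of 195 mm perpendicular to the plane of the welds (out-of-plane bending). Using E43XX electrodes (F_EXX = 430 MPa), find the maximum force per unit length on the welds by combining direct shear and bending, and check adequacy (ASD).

L_w = 2 × 340 = 680 mm; section modulus (unit throat) S = 2 × L²/6 = 38530 mm².
Direct shear f_v = P/L_w = 125×10³/680 = 183.8 N/mm.
Moment M = P × e = 125×10³ × 195 = 24375000 N·mm; bending f_b = M/S = 632.6 N/mm.
f_max = √(f_v² + f_b²) = √(183.8² + 632.6²) = 658.7 N/mm.
r_n/Ω = (1/2.0) × 0.6 × 430 × (0.707 × 14) = 1277 N/mm → adequate.

f_max ≈ 659 N/mm; adequate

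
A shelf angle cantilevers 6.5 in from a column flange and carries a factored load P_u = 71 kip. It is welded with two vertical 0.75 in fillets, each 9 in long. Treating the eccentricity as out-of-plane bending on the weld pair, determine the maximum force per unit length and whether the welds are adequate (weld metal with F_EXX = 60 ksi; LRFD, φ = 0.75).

L_w = 2 × 9 = 18 in; section modulus (unit throat) S = 2 × L²/6 = 27 in².
Direct shear f_v = P/L_w = 71/18 = 3.944 kip/in.
Moment M = P × e = 71 × 6.5 = 461.5 kip·in; bending f_b = M/S = 17.09 kip/in.
f_max = √(f_v² + f_b²) = √(3.944² + 17.09²) = 17.54 kip/in.
φr_n = 0.75 × 0.6 × 60 × (0.707 × 0.75) = 14.32 kip/in → NOT adequate.

f_max ≈ 17.5 kip/in; NOT adequate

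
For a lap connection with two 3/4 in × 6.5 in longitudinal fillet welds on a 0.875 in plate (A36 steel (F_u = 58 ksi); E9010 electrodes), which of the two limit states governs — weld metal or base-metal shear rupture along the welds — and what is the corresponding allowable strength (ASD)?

R_n/Ω ≈ 186 kips (weld metal governs)

E90XX → F_EXX = 90 ksi.
t_e = 0.707 × 0.75 = 0.5302 in; L = 13 in.
Weld metal: R_n/Ω = (1/2.0) × 0.6 × 90 × 0.5302 × 13 = 186.1 kips.
Base metal (shear rupture): R_n/Ω = (1/2.0) × 0.6 × 58 × 0.875 × 13 = 197.9 kips.
Governing: weld metal.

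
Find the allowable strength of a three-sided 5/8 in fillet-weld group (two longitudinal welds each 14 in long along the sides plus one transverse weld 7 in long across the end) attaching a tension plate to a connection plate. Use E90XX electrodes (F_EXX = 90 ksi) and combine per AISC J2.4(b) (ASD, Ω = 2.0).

R_n/Ω ≈ 418 kips

t_e = 0.707 × 0.625 = 0.4419 in.
R_nwl = 0.6 × 90 × 0.4419 × 28 = 668.1 kips (longitudinal, 2 welds).
R_nwt = 0.6 × 90 × 0.4419 × 7 = 167 kips (transverse, base value).
(i) R_nwl + R_nwt = 835.1 kips; (ii) 0.85 R_nwl + 1.5 R_nwt = 818.4 kips.
R_n = max = 835.1 kips [governs: (i)]; R_n/Ω = 417.6 kips.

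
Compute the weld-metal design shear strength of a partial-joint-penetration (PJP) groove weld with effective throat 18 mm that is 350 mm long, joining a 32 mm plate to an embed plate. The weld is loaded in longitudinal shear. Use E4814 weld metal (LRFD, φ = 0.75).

φR_n ≈ 1360 kN

E48XX → F_EXX = 480 MPa.
Effective throat (given) t_e = 18 mm.
A_we = 18 × 350 = 6300 mm².
F_nw = 0.6 F_EXX = 288 MPa.
φR_n = 0.75 × 288 × 6300 × 10⁻³ = 1361 kN.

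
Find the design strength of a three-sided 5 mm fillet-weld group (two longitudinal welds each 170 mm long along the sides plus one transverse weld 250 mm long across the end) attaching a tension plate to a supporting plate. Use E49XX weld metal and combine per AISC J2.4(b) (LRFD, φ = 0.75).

φR_n ≈ 518 kN

E49XX → F_EXX = 490 MPa.
t_e = 0.707 × 5 = 3.535 mm.
R_nwl = 0.6 × 490 × 3.535 × 340 × 10⁻³ = 353.4 kN (longitudinal, 2 welds).
R_nwt = 0.6 × 490 × 3.535 × 250 × 10⁻³ = 259.8 kN (transverse, base value).
(i) R_nwl + R_nwt = 613.2 kN; (ii) 0.85 R_nwl + 1.5 R_nwt = 690.1 kN.
R_n = max = 690.1 kN [governs: (ii)]; φR_n = 517.6 kN.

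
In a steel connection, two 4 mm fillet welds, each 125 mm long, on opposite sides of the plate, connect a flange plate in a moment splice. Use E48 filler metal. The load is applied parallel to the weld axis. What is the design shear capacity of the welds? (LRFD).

E48XX → F_EXX = 480 MPa.
Effective throat t_e = 0.707 × 4 = 2.828 mm.
Total length L = 250 mm; A_we = 2.828 × 250 = 707 mm².
F_nw = 0.6 F_EXX = 0.6 × 480 = 288 MPa.
φR_n = 0.75 × 288 × 707 × 10⁻³ = 152.7 kN.

φR_n ≈ 153 kN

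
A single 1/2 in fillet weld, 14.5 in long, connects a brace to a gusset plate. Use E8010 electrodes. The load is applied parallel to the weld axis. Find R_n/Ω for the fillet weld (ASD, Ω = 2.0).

E80XX → F_EXX = 80 ksi.
Effective throat t_e = 0.707 × 0.5 = 0.3535 in.
Total length L = 14.5 in; A_we = 0.3535 × 14.5 = 5.126 in².
F_nw = 0.6 F_EXX = 0.6 × 80 = 48 ksi.
R_n = 48 × 5.126 = 246 kip; R_n/Ω = 246/2.0 = 123 kip.

R_n/Ω ≈ 123 kip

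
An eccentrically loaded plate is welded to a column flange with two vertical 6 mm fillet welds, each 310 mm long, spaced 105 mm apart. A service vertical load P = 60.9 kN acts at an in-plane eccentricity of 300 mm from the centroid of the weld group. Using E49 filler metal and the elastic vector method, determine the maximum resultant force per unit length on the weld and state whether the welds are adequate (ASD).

f_max ≈ 488 N/mm; adequate

E49XX → F_EXX = 490 MPa.
Total weld length L_w = 620 mm. Treat welds as unit-width lines.
Polar moment about centroid: J = 2[d³/12 + d(b/2)²] = 2[310³/12 + 310×52.5²] = 6674000 mm³.
Direct shear f_v = P/L_w = 60.9×10³ / 620 = 98.23 N/mm (vertical).
Torsion M = P·e = 60.9×10³ × 300 = 18270000 N·mm.
Critical point at (x, y) = (52.5, 155) from centroid. f_tx = M·y/J = 424.3 N/mm; f_ty = M·x/J = 143.7 N/mm.
Resultant f_max = √[f_tx² + (f_v + f_ty)²] = √[424.3² + (98.23 + 143.7)²] = 488.4 N/mm.
Capacity per unit length: r_n/Ω = (1/2.0) × 0.6 × 490 × (0.707 × 6) = 623.6 N/mm.
488.4 ≤ 623.6 → adequate.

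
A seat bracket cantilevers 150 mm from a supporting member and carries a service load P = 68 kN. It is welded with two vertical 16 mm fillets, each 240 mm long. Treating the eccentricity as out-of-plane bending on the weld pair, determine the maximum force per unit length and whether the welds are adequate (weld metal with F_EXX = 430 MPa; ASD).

f_max ≈ 550 N/mm; adequate

L_w = 2 × 240 = 480 mm; section modulus (unit throat) S = 2 × L²/6 = 19200 mm².
Direct shear f_v = P/L_w = 68×10³/480 = 141.7 N/mm.
Moment M = P × e = 68×10³ × 150 = 10200000 N·mm; bending f_b = M/S = 531.2 N/mm.
f_max = √(f_v² + f_b²) = √(141.7² + 531.2²) = 549.8 N/mm.
r_n/Ω = (1/2.0) × 0.6 × 430 × (0.707 × 16) = 1459 N/mm → adequate.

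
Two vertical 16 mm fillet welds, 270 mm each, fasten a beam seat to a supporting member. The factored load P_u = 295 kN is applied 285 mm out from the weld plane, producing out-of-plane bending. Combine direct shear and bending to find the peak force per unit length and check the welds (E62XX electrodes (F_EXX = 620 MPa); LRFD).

f_max ≈ 3500 N/mm; NOT adequate

L_w = 2 × 270 = 540 mm; section modulus (unit throat) S = 2 × L²/6 = 24300 mm².
Direct shear f_v = P/L_w = 295×10³/540 = 546.3 N/mm.
Moment M = P × e = 295×10³ × 285 = 84075000 N·mm; bending f_b = M/S = 3460 N/mm.
f_max = √(f_v² + f_b²) = √(546.3² + 3460²) = 3503 N/mm.
φr_n = 0.75 × 0.6 × 620 × (0.707 × 16) = 3156 N/mm → NOT adequate.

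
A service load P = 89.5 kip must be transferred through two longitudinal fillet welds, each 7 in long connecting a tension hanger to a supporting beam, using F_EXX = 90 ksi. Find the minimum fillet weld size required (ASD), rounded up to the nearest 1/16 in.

w = 3/8 in

Total weld length L = 14 in.
Required throat t_e = P × Ω / (0.6 F_EXX × L) = 89.5 × 2.0 / (0.6 × 90 × 14) = 0.2368 in.
Required leg w = t_e / 0.707 = 0.3349 in → use 3/8 in.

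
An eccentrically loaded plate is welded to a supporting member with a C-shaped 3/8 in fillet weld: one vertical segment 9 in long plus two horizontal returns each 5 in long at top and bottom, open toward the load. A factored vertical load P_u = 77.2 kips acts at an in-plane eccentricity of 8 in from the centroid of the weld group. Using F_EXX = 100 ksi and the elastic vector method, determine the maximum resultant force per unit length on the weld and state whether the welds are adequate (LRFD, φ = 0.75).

f_max ≈ 14.4 kip/in; NOT adequate

Total weld length L_w = 19 in. Treat welds as unit-width lines.
Centroid: x̄ = 2×5×2.5 / 19 = 1.316 in from the vertical weld.
Polar moment about centroid: J = I_x + I_y = [9³/12 + 2×5×4.5²] + [9×1.316² + 2(5³/12 + 5×1.184²)] = 313.7 in³.
Direct shear f_v = P/L_w = 77.2 / 19 = 4.063 kip/in (vertical).
Torsion M = P·e = 77.2 × 8 = 617.6 kip·in.
Critical point at (x, y) = (3.684, 4.5) from centroid. f_tx = M·y/J = 8.86 kip/in; f_ty = M·x/J = 7.254 kip/in.
Resultant f_max = √[f_tx² + (f_v + f_ty)²] = √[8.86² + (4.063 + 7.254)²] = 14.37 kip/in.
Capacity per unit length: φr_n = 0.75 × 0.6 × 100 × (0.707 × 0.375) = 11.93 kip/in.
14.37 > 11.93 → NOT adequate.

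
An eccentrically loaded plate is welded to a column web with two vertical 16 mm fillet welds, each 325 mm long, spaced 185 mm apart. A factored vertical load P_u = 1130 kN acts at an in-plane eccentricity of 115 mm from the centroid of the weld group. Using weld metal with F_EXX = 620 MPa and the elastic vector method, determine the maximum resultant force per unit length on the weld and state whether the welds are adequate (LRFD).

f_max ≈ 3370 N/mm; NOT adequate

Total weld length L_w = 650 mm. Treat welds as unit-width lines.
Polar moment about centroid: J = 2[d³/12 + d(b/2)²] = 2[325³/12 + 325×92.5²] = 11280000 mm³.
Direct shear f_v = P/L_w = 1130×10³ / 650 = 1738 N/mm (vertical).
Torsion M = P·e = 1130×10³ × 115 = 129950000 N·mm.
Critical point at (x, y) = (92.5, 162.5) from centroid. f_tx = M·y/J = 1872 N/mm; f_ty = M·x/J = 1065 N/mm.
Resultant f_max = √[f_tx² + (f_v + f_ty)²] = √[1872² + (1738 + 1065)²] = 3371 N/mm.
Capacity per unit length: φr_n = 0.75 × 0.6 × 620 × (0.707 × 16) = 3156 N/mm.
3371 > 3156 → NOT adequate.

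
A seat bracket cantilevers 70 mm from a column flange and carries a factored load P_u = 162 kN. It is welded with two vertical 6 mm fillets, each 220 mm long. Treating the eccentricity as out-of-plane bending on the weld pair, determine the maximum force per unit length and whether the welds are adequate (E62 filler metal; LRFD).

E62XX → F_EXX = 620 MPa.
L_w = 2 × 220 = 440 mm; section modulus (unit throat) S = 2 × L²/6 = 16130 mm².
Direct shear f_v = P/L_w = 162×10³/440 = 368.2 N/mm.
Moment M = P × e = 162×10³ × 70 = 11340000 N·mm; bending f_b = M/S = 702.9 N/mm.
f_max = √(f_v² + f_b²) = √(368.2² + 702.9²) = 793.5 N/mm.
φr_n = 0.75 × 0.6 × 620 × (0.707 × 6) = 1184 N/mm → adequate.

f_max ≈ 793 N/mm; adequate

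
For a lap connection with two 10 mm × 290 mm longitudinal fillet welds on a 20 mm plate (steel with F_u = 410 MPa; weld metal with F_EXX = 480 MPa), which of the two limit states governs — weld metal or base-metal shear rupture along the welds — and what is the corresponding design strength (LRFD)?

φR_n ≈ 886 kN (weld metal governs)

t_e = 0.707 × 10 = 7.07 mm; L = 580 mm.
Weld metal: φR_n = 0.75 × 0.6 × 480 × 7.07 × 580 × 10⁻³ = 885.7 kN.
Base metal (shear rupture): φR_n = 0.75 × 0.6 × 410 × 20 × 580 × 10⁻³ = 2140 kN.
Governing: weld metal.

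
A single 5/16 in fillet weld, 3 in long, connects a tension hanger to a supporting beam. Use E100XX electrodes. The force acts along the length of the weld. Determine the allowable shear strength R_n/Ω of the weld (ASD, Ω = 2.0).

E100XX → F_EXX = 100 ksi.
Effective throat t_e = 0.707 × 0.3125 = 0.2209 in.
Total length L = 3 in; A_we = 0.2209 × 3 = 0.6628 in².
F_nw = 0.6 F_EXX = 0.6 × 100 = 60 ksi.
R_n = 60 × 0.6628 = 39.77 kips; R_n/Ω = 39.77/2.0 = 19.88 kips.

R_n/Ω ≈ 19.9 kips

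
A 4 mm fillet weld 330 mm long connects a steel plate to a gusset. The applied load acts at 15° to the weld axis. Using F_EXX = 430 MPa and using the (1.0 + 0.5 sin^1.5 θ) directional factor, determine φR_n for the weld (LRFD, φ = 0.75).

t_e = 0.707 × 4 = 2.828 mm; A_we = 2.828 × 330 = 933.2 mm².
Directional factor: 1.0 + 0.5 sin^1.5(15°) = 1.066.
F_nw = 0.6 × 430 × 1.066 = 275 MPa.
φR_n = 0.75 × 275 × 933.2 × 10⁻³ = 192.5 kN.

φR_n ≈ 192 kN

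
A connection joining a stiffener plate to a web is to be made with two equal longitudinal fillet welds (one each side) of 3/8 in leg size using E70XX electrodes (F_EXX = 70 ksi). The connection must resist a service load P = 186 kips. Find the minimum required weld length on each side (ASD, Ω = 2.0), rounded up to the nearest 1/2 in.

L = 17 in on each side

Throat t_e = 0.707 × 0.375 = 0.2651 in.
r_n/Ω = (0.6 × 70 × 0.2651) / 2.0 = 5.568 kip/in.
L_req = P / (r_n/Ω) = 186 / 5.568 = 33.41 in total.
Per side: 33.41 / 2 = 16.7 in.
Round up → use L = 17 in on each side.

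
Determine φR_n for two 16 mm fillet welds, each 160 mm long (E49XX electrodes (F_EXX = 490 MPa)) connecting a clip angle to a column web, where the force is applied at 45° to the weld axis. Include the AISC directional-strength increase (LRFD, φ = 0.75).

t_e = 0.707 × 16 = 11.31 mm; A_we = 11.31 × 320 = 3620 mm².
Directional factor: 1.0 + 0.5 sin^1.5(45°) = 1.297.
F_nw = 0.6 × 490 × 1.297 = 381.4 MPa.
φR_n = 0.75 × 381.4 × 3620 × 10⁻³ = 1035 kN.

φR_n ≈ 1040 kN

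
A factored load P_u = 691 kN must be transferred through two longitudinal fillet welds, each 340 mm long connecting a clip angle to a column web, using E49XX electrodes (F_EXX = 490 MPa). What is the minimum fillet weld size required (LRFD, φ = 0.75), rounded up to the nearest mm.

Total weld length L = 680 mm.
Required throat t_e = P_u / (φ × 0.6 F_EXX × L) = 691 / (0.75 × 0.6 × 490 × 680 × 10⁻³) = 4.609 mm.
Required leg w = t_e / 0.707 = 6.518 mm → use 7 mm.

w = 7 mm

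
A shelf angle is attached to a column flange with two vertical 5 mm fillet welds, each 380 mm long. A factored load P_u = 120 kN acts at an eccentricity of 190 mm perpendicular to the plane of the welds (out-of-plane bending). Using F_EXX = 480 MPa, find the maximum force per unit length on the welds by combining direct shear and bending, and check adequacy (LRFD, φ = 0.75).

L_w = 2 × 380 = 760 mm; section modulus (unit throat) S = 2 × L²/6 = 48130 mm².
Direct shear f_v = P/L_w = 120×10³/760 = 157.9 N/mm.
Moment M = P × e = 120×10³ × 190 = 22800000 N·mm; bending f_b = M/S = 473.7 N/mm.
f_max = √(f_v² + f_b²) = √(157.9² + 473.7²) = 499.3 N/mm.
φr_n = 0.75 × 0.6 × 480 × (0.707 × 5) = 763.6 N/mm → adequate.

f_max ≈ 499 N/mm; adequate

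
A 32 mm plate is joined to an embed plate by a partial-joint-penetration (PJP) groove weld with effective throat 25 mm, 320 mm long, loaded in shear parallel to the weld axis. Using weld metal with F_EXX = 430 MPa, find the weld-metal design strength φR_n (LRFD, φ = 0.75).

Effective throat (given) t_e = 25 mm.
A_we = 25 × 320 = 8000 mm².
F_nw = 0.6 F_EXX = 258 MPa.
φR_n = 0.75 × 258 × 8000 × 10⁻³ = 1548 kN.

φR_n ≈ 1550 kN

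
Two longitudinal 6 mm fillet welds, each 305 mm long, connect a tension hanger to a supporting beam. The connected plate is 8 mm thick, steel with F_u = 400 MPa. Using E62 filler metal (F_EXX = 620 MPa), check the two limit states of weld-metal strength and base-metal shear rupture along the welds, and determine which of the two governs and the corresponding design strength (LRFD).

t_e = 0.707 × 6 = 4.242 mm; L = 610 mm.
Weld metal: φR_n = 0.75 × 0.6 × 620 × 4.242 × 610 × 10⁻³ = 721.9 kN.
Base metal (shear rupture): φR_n = 0.75 × 0.6 × 400 × 8 × 610 × 10⁻³ = 878.4 kN.
Governing: weld metal.

φR_n ≈ 722 kN (weld metal governs)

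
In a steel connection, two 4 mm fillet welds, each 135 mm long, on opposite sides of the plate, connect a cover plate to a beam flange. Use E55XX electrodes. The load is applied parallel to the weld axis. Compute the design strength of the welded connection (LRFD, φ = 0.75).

φR_n ≈ 189 kN

E55XX → F_EXX = 550 MPa.
Effective throat t_e = 0.707 × 4 = 2.828 mm.
Total length L = 270 mm; A_we = 2.828 × 270 = 763.6 mm².
F_nw = 0.6 F_EXX = 0.6 × 550 = 330 MPa.
φR_n = 0.75 × 330 × 763.6 × 10⁻³ = 189 kN.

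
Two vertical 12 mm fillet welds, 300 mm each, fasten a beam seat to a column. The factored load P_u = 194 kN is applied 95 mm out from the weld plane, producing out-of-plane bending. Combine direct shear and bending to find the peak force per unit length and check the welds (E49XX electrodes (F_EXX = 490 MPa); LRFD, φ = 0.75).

f_max ≈ 694 N/mm; adequate

L_w = 2 × 300 = 600 mm; section modulus (unit throat) S = 2 × L²/6 = 30000 mm².
Direct shear f_v = P/L_w = 194×10³/600 = 323.3 N/mm.
Moment M = P × e = 194×10³ × 95 = 18430000 N·mm; bending f_b = M/S = 614.3 N/mm.
f_max = √(f_v² + f_b²) = √(323.3² + 614.3²) = 694.2 N/mm.
φr_n = 0.75 × 0.6 × 490 × (0.707 × 12) = 1871 N/mm → adequate.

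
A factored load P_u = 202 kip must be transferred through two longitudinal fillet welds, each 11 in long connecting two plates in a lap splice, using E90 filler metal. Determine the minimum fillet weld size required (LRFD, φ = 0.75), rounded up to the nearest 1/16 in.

w = 3/8 in

E90XX → F_EXX = 90 ksi.
Total weld length L = 22 in.
Required throat t_e = P_u / (φ × 0.6 F_EXX × L) = 202 / (0.75 × 0.6 × 90 × 22) = 0.2267 in.
Required leg w = t_e / 0.707 = 0.3207 in → use 3/8 in.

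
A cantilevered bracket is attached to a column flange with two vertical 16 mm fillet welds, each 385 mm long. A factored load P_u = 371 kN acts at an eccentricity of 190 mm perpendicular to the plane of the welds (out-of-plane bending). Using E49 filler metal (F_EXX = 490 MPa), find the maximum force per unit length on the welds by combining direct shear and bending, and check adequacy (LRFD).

f_max ≈ 1510 N/mm; adequate

L_w = 2 × 385 = 770 mm; section modulus (unit throat) S = 2 × L²/6 = 49410 mm².
Direct shear f_v = P/L_w = 371×10³/770 = 481.8 N/mm.
Moment M = P × e = 371×10³ × 190 = 70490000 N·mm; bending f_b = M/S = 1427 N/mm.
f_max = √(f_v² + f_b²) = √(481.8² + 1427²) = 1506 N/mm.
φr_n = 0.75 × 0.6 × 490 × (0.707 × 16) = 2494 N/mm → adequate.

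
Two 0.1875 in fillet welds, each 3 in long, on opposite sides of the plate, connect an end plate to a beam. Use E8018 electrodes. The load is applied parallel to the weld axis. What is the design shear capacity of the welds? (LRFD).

φR_n ≈ 28.6 kips

E80XX → F_EXX = 80 ksi.
Effective throat t_e = 0.707 × 0.1875 = 0.1326 in.
Total length L = 6 in; A_we = 0.1326 × 6 = 0.7954 in².
F_nw = 0.6 F_EXX = 0.6 × 80 = 48 ksi.
φR_n = 0.75 × 48 × 0.7954 = 28.63 kips.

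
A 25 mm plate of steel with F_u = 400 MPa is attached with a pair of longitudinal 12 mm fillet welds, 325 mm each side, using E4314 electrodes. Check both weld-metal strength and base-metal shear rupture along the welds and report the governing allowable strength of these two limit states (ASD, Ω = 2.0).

R_n/Ω ≈ 711 kN (weld metal governs)

E43XX → F_EXX = 430 MPa.
t_e = 0.707 × 12 = 8.484 mm; L = 650 mm.
Weld metal: R_n/Ω = (1/2.0) × 0.6 × 430 × 8.484 × 650 × 10⁻³ = 711.4 kN.
Base metal (shear rupture): R_n/Ω = (1/2.0) × 0.6 × 400 × 25 × 650 × 10⁻³ = 1950 kN.
Governing: weld metal.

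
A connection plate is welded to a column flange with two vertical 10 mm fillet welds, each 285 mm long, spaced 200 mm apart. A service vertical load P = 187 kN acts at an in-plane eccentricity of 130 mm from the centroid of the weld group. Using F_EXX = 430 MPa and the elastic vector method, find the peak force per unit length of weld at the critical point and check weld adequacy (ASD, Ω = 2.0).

f_max ≈ 686 N/mm; adequate

Total weld length L_w = 570 mm. Treat welds as unit-width lines.
Polar moment about centroid: J = 2[d³/12 + d(b/2)²] = 2[285³/12 + 285×100²] = 9558000 mm³.
Direct shear f_v = P/L_w = 187×10³ / 570 = 328.1 N/mm (vertical).
Torsion M = P·e = 187×10³ × 130 = 24310000 N·mm.
Critical point at (x, y) = (100, 142.5) from centroid. f_tx = M·y/J = 362.4 N/mm; f_ty = M·x/J = 254.3 N/mm.
Resultant f_max = √[f_tx² + (f_v + f_ty)²] = √[362.4² + (328.1 + 254.3)²] = 686 N/mm.
Capacity per unit length: r_n/Ω = (1/2.0) × 0.6 × 430 × (0.707 × 10) = 912 N/mm.
686 ≤ 912 → adequate.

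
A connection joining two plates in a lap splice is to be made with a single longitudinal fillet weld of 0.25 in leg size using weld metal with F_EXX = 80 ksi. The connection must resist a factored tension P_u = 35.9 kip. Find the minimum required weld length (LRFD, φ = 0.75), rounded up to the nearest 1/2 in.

L = 6 in

Throat t_e = 0.707 × 0.25 = 0.1767 in.
φr_n = 0.75 × 0.6 × 80 × 0.1767 = 6.363 kip/in.
L_req = P_u / φr_n = 35.9 / 6.363 = 5.642 in total.
Round up → use L = 6 in.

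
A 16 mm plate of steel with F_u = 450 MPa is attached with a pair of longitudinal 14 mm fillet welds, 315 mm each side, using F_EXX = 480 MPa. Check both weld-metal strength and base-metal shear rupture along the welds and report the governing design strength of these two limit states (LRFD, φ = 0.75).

t_e = 0.707 × 14 = 9.898 mm; L = 630 mm.
Weld metal: φR_n = 0.75 × 0.6 × 480 × 9.898 × 630 × 10⁻³ = 1347 kN.
Base metal (shear rupture): φR_n = 0.75 × 0.6 × 450 × 16 × 630 × 10⁻³ = 2041 kN.
Governing: weld metal.

φR_n ≈ 1350 kN (weld metal governs)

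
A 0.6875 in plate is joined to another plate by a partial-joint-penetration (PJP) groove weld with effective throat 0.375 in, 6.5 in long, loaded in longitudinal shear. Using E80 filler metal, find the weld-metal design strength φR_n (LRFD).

E80XX → F_EXX = 80 ksi.
Effective throat (given) t_e = 0.375 in.
A_we = 0.375 × 6.5 = 2.438 in².
F_nw = 0.6 F_EXX = 48 ksi.
φR_n = 0.75 × 48 × 2.438 = 87.75 kips.

φR_n ≈ 87.8 kips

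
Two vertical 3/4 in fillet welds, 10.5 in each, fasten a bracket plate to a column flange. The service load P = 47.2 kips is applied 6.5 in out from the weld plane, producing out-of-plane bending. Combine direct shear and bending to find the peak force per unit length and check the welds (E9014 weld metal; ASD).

f_max ≈ 8.65 kip/in; adequate

E90XX → F_EXX = 90 ksi.
L_w = 2 × 10.5 = 21 in; section modulus (unit throat) S = 2 × L²/6 = 36.75 in².
Direct shear f_v = P/L_w = 47.2/21 = 2.248 kip/in.
Moment M = P × e = 47.2 × 6.5 = 306.8 kip·in; bending f_b = M/S = 8.348 kip/in.
f_max = √(f_v² + f_b²) = √(2.248² + 8.348²) = 8.646 kip/in.
r_n/Ω = (1/2.0) × 0.6 × 90 × (0.707 × 0.75) = 14.32 kip/in → adequate.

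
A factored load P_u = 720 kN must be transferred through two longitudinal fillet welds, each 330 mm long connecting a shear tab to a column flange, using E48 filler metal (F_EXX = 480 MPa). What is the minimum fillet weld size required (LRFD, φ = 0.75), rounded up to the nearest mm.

Total weld length L = 660 mm.
Required throat t_e = P_u / (φ × 0.6 F_EXX × L) = 720 / (0.75 × 0.6 × 480 × 660 × 10⁻³) = 5.051 mm.
Required leg w = t_e / 0.707 = 7.144 mm → use 8 mm.

w = 8 mm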